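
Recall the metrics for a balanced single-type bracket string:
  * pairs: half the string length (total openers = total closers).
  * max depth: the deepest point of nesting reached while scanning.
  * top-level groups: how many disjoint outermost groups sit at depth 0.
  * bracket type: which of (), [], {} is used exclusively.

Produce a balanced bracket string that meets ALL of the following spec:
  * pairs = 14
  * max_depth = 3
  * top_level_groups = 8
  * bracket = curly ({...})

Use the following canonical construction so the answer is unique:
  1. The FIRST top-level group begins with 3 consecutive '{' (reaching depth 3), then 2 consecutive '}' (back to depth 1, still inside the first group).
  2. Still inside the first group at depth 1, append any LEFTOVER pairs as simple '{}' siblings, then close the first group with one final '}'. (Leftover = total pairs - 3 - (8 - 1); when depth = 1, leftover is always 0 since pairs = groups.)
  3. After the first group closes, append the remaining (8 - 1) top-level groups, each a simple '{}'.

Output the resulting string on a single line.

Answer: {{{}}{}{}{}{}}{}{}{}{}{}{}{}

Derivation:
Spec: pairs=14 depth=3 groups=8
Leftover pairs = 14 - 3 - (8-1) = 4
First group: deep chain of depth 3 + 4 sibling pairs
Remaining 7 groups: simple '{}' each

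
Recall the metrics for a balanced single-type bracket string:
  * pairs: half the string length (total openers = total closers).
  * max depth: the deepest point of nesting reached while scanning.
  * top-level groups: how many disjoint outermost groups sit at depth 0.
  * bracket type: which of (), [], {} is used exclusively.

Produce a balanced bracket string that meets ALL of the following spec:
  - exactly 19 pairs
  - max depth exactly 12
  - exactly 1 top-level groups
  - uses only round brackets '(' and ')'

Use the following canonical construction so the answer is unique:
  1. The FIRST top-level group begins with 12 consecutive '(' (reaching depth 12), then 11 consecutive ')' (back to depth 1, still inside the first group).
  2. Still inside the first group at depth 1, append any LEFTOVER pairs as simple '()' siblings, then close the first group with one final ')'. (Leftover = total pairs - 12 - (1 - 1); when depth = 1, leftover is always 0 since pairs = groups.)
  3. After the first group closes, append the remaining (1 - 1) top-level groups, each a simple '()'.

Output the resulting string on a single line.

Answer: (((((((((((()))))))))))()()()()()()())

Derivation:
Spec: pairs=19 depth=12 groups=1
Leftover pairs = 19 - 12 - (1-1) = 7
First group: deep chain of depth 12 + 7 sibling pairs
Remaining 0 groups: simple '()' each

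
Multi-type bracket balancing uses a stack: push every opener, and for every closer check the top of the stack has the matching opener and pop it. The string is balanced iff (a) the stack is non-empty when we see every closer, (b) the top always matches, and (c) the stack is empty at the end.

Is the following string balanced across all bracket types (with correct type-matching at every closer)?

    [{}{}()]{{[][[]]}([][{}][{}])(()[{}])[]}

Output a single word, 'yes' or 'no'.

pos 0: push '['; stack = [
pos 1: push '{'; stack = [{
pos 2: '}' matches '{'; pop; stack = [
pos 3: push '{'; stack = [{
pos 4: '}' matches '{'; pop; stack = [
pos 5: push '('; stack = [(
pos 6: ')' matches '('; pop; stack = [
pos 7: ']' matches '['; pop; stack = (empty)
pos 8: push '{'; stack = {
pos 9: push '{'; stack = {{
pos 10: push '['; stack = {{[
pos 11: ']' matches '['; pop; stack = {{
pos 12: push '['; stack = {{[
pos 13: push '['; stack = {{[[
pos 14: ']' matches '['; pop; stack = {{[
pos 15: ']' matches '['; pop; stack = {{
pos 16: '}' matches '{'; pop; stack = {
pos 17: push '('; stack = {(
pos 18: push '['; stack = {([
pos 19: ']' matches '['; pop; stack = {(
pos 20: push '['; stack = {([
pos 21: push '{'; stack = {([{
pos 22: '}' matches '{'; pop; stack = {([
pos 23: ']' matches '['; pop; stack = {(
pos 24: push '['; stack = {([
pos 25: push '{'; stack = {([{
pos 26: '}' matches '{'; pop; stack = {([
pos 27: ']' matches '['; pop; stack = {(
pos 28: ')' matches '('; pop; stack = {
pos 29: push '('; stack = {(
pos 30: push '('; stack = {((
pos 31: ')' matches '('; pop; stack = {(
pos 32: push '['; stack = {([
pos 33: push '{'; stack = {([{
pos 34: '}' matches '{'; pop; stack = {([
pos 35: ']' matches '['; pop; stack = {(
pos 36: ')' matches '('; pop; stack = {
pos 37: push '['; stack = {[
pos 38: ']' matches '['; pop; stack = {
pos 39: '}' matches '{'; pop; stack = (empty)
end: stack empty → VALID
Verdict: properly nested → yes

Answer: yes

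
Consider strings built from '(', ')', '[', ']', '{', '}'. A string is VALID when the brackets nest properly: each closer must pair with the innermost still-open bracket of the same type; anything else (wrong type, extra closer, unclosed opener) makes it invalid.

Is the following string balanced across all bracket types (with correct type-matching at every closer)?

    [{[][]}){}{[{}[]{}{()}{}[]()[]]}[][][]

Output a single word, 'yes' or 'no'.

pos 0: push '['; stack = [
pos 1: push '{'; stack = [{
pos 2: push '['; stack = [{[
pos 3: ']' matches '['; pop; stack = [{
pos 4: push '['; stack = [{[
pos 5: ']' matches '['; pop; stack = [{
pos 6: '}' matches '{'; pop; stack = [
pos 7: saw closer ')' but top of stack is '[' (expected ']') → INVALID
Verdict: type mismatch at position 7: ')' closes '[' → no

Answer: no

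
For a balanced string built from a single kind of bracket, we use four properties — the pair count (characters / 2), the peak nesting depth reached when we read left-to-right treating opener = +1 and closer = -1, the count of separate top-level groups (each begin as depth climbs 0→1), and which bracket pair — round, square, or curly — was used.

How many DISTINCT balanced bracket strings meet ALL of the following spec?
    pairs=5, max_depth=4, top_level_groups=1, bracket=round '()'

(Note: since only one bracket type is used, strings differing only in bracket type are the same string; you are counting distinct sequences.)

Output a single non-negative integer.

Spec: pairs=5 depth=4 groups=1
Count(depth <= 4) = 13
Count(depth <= 3) = 8
Count(depth == 4) = 13 - 8 = 5

Answer: 5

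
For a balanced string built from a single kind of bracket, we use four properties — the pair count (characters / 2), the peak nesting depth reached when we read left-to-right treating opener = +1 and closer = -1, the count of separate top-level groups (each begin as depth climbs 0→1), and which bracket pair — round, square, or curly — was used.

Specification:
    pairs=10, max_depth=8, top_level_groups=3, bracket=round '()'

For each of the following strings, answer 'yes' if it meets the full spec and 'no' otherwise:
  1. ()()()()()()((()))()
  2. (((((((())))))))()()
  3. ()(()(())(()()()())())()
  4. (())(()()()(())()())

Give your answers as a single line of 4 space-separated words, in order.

Answer: no yes no no

Derivation:
String 1 '()()()()()()((()))()': depth seq [1 0 1 0 1 0 1 0 1 0 1 0 1 2 3 2 1 0 1 0]
  -> pairs=10 depth=3 groups=8 -> no
String 2 '(((((((())))))))()()': depth seq [1 2 3 4 5 6 7 8 7 6 5 4 3 2 1 0 1 0 1 0]
  -> pairs=10 depth=8 groups=3 -> yes
String 3 '()(()(())(()()()())())()': depth seq [1 0 1 2 1 2 3 2 1 2 3 2 3 2 3 2 3 2 1 2 1 0 1 0]
  -> pairs=12 depth=3 groups=3 -> no
String 4 '(())(()()()(())()())': depth seq [1 2 1 0 1 2 1 2 1 2 1 2 3 2 1 2 1 2 1 0]
  -> pairs=10 depth=3 groups=2 -> no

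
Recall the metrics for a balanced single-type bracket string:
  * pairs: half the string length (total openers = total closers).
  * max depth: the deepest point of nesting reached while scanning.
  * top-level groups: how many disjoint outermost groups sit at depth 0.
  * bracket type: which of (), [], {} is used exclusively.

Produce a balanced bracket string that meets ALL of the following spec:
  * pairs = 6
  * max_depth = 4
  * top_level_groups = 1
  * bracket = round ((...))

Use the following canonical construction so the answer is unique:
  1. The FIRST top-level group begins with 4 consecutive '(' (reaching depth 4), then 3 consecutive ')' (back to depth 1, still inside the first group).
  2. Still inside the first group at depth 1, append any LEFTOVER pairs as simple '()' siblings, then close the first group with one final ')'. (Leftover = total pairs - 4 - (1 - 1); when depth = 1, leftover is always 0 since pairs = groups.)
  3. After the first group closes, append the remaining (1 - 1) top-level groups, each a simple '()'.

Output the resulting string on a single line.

Answer: (((()))()())

Derivation:
Spec: pairs=6 depth=4 groups=1
Leftover pairs = 6 - 4 - (1-1) = 2
First group: deep chain of depth 4 + 2 sibling pairs
Remaining 0 groups: simple '()' each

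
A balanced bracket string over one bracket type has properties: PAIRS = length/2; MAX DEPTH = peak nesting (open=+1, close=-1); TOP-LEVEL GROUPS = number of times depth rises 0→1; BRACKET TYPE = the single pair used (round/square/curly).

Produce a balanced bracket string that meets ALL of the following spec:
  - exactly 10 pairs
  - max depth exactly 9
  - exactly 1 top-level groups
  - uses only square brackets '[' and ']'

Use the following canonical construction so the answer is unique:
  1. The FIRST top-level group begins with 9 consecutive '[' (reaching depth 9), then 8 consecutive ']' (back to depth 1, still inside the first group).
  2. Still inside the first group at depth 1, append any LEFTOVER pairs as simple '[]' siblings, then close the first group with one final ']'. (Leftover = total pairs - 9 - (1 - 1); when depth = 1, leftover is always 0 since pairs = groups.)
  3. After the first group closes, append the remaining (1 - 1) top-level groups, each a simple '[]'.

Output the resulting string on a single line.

Spec: pairs=10 depth=9 groups=1
Leftover pairs = 10 - 9 - (1-1) = 1
First group: deep chain of depth 9 + 1 sibling pairs
Remaining 0 groups: simple '[]' each

Answer: [[[[[[[[[]]]]]]]][]]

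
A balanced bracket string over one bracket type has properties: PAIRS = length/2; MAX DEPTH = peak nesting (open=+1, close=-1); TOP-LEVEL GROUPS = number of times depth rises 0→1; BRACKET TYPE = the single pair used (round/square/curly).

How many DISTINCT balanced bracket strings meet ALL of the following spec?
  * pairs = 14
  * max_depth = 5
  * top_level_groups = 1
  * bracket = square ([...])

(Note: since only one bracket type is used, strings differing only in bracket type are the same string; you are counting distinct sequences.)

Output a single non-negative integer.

Answer: 190696

Derivation:
Spec: pairs=14 depth=5 groups=1
Count(depth <= 5) = 265721
Count(depth <= 4) = 75025
Count(depth == 5) = 265721 - 75025 = 190696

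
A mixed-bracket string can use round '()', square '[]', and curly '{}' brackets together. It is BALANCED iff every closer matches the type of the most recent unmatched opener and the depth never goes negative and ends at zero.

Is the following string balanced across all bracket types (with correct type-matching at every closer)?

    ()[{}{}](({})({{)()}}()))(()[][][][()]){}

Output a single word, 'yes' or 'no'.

Answer: no

Derivation:
pos 0: push '('; stack = (
pos 1: ')' matches '('; pop; stack = (empty)
pos 2: push '['; stack = [
pos 3: push '{'; stack = [{
pos 4: '}' matches '{'; pop; stack = [
pos 5: push '{'; stack = [{
pos 6: '}' matches '{'; pop; stack = [
pos 7: ']' matches '['; pop; stack = (empty)
pos 8: push '('; stack = (
pos 9: push '('; stack = ((
pos 10: push '{'; stack = (({
pos 11: '}' matches '{'; pop; stack = ((
pos 12: ')' matches '('; pop; stack = (
pos 13: push '('; stack = ((
pos 14: push '{'; stack = (({
pos 15: push '{'; stack = (({{
pos 16: saw closer ')' but top of stack is '{' (expected '}') → INVALID
Verdict: type mismatch at position 16: ')' closes '{' → no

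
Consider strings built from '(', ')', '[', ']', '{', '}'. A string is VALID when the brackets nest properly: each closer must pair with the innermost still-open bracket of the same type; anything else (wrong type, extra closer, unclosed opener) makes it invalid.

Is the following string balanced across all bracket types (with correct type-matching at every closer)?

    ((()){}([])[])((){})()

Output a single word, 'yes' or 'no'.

Answer: yes

Derivation:
pos 0: push '('; stack = (
pos 1: push '('; stack = ((
pos 2: push '('; stack = (((
pos 3: ')' matches '('; pop; stack = ((
pos 4: ')' matches '('; pop; stack = (
pos 5: push '{'; stack = ({
pos 6: '}' matches '{'; pop; stack = (
pos 7: push '('; stack = ((
pos 8: push '['; stack = (([
pos 9: ']' matches '['; pop; stack = ((
pos 10: ')' matches '('; pop; stack = (
pos 11: push '['; stack = ([
pos 12: ']' matches '['; pop; stack = (
pos 13: ')' matches '('; pop; stack = (empty)
pos 14: push '('; stack = (
pos 15: push '('; stack = ((
pos 16: ')' matches '('; pop; stack = (
pos 17: push '{'; stack = ({
pos 18: '}' matches '{'; pop; stack = (
pos 19: ')' matches '('; pop; stack = (empty)
pos 20: push '('; stack = (
pos 21: ')' matches '('; pop; stack = (empty)
end: stack empty → VALID
Verdict: properly nested → yes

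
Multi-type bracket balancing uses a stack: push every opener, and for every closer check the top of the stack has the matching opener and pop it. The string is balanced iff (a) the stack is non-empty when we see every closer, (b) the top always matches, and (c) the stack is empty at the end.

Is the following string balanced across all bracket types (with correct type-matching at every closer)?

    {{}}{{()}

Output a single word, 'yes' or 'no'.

Answer: no

Derivation:
pos 0: push '{'; stack = {
pos 1: push '{'; stack = {{
pos 2: '}' matches '{'; pop; stack = {
pos 3: '}' matches '{'; pop; stack = (empty)
pos 4: push '{'; stack = {
pos 5: push '{'; stack = {{
pos 6: push '('; stack = {{(
pos 7: ')' matches '('; pop; stack = {{
pos 8: '}' matches '{'; pop; stack = {
end: stack still non-empty ({) → INVALID
Verdict: unclosed openers at end: { → no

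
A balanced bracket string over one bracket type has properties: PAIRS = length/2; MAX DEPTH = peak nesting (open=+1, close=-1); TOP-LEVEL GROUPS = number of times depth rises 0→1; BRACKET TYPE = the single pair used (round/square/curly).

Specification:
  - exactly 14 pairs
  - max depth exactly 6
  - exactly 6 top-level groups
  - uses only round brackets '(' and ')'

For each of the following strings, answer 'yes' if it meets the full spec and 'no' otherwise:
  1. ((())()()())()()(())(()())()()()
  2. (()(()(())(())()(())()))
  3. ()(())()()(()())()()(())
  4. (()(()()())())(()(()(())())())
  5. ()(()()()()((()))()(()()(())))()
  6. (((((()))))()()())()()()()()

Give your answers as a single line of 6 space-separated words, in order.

Answer: no no no no no yes

Derivation:
String 1 '((())()()())()()(())(()())()()()': depth seq [1 2 3 2 1 2 1 2 1 2 1 0 1 0 1 0 1 2 1 0 1 2 1 2 1 0 1 0 1 0 1 0]
  -> pairs=16 depth=3 groups=8 -> no
String 2 '(()(()(())(())()(())()))': depth seq [1 2 1 2 3 2 3 4 3 2 3 4 3 2 3 2 3 4 3 2 3 2 1 0]
  -> pairs=12 depth=4 groups=1 -> no
String 3 '()(())()()(()())()()(())': depth seq [1 0 1 2 1 0 1 0 1 0 1 2 1 2 1 0 1 0 1 0 1 2 1 0]
  -> pairs=12 depth=2 groups=8 -> no
String 4 '(()(()()())())(()(()(())())())': depth seq [1 2 1 2 3 2 3 2 3 2 1 2 1 0 1 2 1 2 3 2 3 4 3 2 3 2 1 2 1 0]
  -> pairs=15 depth=4 groups=2 -> no
String 5 '()(()()()()((()))()(()()(())))()': depth seq [1 0 1 2 1 2 1 2 1 2 1 2 3 4 3 2 1 2 1 2 3 2 3 2 3 4 3 2 1 0 1 0]
  -> pairs=16 depth=4 groups=3 -> no
String 6 '(((((()))))()()())()()()()()': depth seq [1 2 3 4 5 6 5 4 3 2 1 2 1 2 1 2 1 0 1 0 1 0 1 0 1 0 1 0]
  -> pairs=14 depth=6 groups=6 -> yes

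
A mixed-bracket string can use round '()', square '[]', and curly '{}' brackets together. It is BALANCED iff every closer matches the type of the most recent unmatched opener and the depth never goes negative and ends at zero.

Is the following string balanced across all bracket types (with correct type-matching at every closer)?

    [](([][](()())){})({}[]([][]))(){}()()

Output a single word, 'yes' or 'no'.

Answer: yes

Derivation:
pos 0: push '['; stack = [
pos 1: ']' matches '['; pop; stack = (empty)
pos 2: push '('; stack = (
pos 3: push '('; stack = ((
pos 4: push '['; stack = (([
pos 5: ']' matches '['; pop; stack = ((
pos 6: push '['; stack = (([
pos 7: ']' matches '['; pop; stack = ((
pos 8: push '('; stack = (((
pos 9: push '('; stack = ((((
pos 10: ')' matches '('; pop; stack = (((
pos 11: push '('; stack = ((((
pos 12: ')' matches '('; pop; stack = (((
pos 13: ')' matches '('; pop; stack = ((
pos 14: ')' matches '('; pop; stack = (
pos 15: push '{'; stack = ({
pos 16: '}' matches '{'; pop; stack = (
pos 17: ')' matches '('; pop; stack = (empty)
pos 18: push '('; stack = (
pos 19: push '{'; stack = ({
pos 20: '}' matches '{'; pop; stack = (
pos 21: push '['; stack = ([
pos 22: ']' matches '['; pop; stack = (
pos 23: push '('; stack = ((
pos 24: push '['; stack = (([
pos 25: ']' matches '['; pop; stack = ((
pos 26: push '['; stack = (([
pos 27: ']' matches '['; pop; stack = ((
pos 28: ')' matches '('; pop; stack = (
pos 29: ')' matches '('; pop; stack = (empty)
pos 30: push '('; stack = (
pos 31: ')' matches '('; pop; stack = (empty)
pos 32: push '{'; stack = {
pos 33: '}' matches '{'; pop; stack = (empty)
pos 34: push '('; stack = (
pos 35: ')' matches '('; pop; stack = (empty)
pos 36: push '('; stack = (
pos 37: ')' matches '('; pop; stack = (empty)
end: stack empty → VALID
Verdict: properly nested → yes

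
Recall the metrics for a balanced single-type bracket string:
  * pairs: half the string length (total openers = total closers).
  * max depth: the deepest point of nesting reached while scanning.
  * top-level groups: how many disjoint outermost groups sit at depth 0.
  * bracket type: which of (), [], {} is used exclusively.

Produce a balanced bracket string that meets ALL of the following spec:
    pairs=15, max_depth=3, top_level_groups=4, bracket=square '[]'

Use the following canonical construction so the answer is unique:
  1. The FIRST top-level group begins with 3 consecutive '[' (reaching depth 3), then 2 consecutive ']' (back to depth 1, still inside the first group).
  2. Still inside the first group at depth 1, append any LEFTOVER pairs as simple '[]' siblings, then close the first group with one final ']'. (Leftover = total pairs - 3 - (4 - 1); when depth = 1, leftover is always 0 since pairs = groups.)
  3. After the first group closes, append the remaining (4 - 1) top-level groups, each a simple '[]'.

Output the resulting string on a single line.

Spec: pairs=15 depth=3 groups=4
Leftover pairs = 15 - 3 - (4-1) = 9
First group: deep chain of depth 3 + 9 sibling pairs
Remaining 3 groups: simple '[]' each

Answer: [[[]][][][][][][][][][]][][][]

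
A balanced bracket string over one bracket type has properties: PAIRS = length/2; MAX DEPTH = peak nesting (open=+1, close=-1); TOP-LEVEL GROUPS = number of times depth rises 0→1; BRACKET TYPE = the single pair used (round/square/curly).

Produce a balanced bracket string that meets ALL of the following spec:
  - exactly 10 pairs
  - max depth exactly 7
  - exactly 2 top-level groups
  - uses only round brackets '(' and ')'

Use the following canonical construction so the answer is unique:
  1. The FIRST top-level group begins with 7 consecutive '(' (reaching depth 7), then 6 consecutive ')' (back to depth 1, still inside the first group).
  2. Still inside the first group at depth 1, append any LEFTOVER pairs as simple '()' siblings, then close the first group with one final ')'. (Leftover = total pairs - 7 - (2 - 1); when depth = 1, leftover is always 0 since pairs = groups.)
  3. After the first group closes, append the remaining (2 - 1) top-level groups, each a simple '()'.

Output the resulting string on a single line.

Answer: ((((((())))))()())()

Derivation:
Spec: pairs=10 depth=7 groups=2
Leftover pairs = 10 - 7 - (2-1) = 2
First group: deep chain of depth 7 + 2 sibling pairs
Remaining 1 groups: simple '()' each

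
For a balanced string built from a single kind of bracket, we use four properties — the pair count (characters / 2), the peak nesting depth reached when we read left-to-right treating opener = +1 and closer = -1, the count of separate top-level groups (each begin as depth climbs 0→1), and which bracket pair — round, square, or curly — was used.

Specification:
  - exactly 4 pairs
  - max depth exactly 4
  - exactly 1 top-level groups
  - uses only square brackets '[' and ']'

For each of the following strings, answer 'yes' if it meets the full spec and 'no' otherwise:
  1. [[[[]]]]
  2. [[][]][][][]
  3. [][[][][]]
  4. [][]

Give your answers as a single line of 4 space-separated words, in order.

Answer: yes no no no

Derivation:
String 1 '[[[[]]]]': depth seq [1 2 3 4 3 2 1 0]
  -> pairs=4 depth=4 groups=1 -> yes
String 2 '[[][]][][][]': depth seq [1 2 1 2 1 0 1 0 1 0 1 0]
  -> pairs=6 depth=2 groups=4 -> no
String 3 '[][[][][]]': depth seq [1 0 1 2 1 2 1 2 1 0]
  -> pairs=5 depth=2 groups=2 -> no
String 4 '[][]': depth seq [1 0 1 0]
  -> pairs=2 depth=1 groups=2 -> no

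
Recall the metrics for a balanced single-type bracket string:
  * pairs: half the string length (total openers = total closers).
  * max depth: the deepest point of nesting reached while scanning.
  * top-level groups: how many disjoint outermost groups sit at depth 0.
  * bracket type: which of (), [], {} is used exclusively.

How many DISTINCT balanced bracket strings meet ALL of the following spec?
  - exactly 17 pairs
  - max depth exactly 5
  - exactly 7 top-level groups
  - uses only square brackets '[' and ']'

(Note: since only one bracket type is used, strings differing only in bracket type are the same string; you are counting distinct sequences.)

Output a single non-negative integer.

Answer: 520919

Derivation:
Spec: pairs=17 depth=5 groups=7
Count(depth <= 5) = 1917846
Count(depth <= 4) = 1396927
Count(depth == 5) = 1917846 - 1396927 = 520919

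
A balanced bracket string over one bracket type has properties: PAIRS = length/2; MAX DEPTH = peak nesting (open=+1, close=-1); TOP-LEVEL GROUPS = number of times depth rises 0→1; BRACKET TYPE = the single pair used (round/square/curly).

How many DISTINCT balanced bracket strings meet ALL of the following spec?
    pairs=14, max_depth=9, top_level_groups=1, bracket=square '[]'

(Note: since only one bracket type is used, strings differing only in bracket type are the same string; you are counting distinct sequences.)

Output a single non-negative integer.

Spec: pairs=14 depth=9 groups=1
Count(depth <= 9) = 732825
Count(depth <= 8) = 704420
Count(depth == 9) = 732825 - 704420 = 28405

Answer: 28405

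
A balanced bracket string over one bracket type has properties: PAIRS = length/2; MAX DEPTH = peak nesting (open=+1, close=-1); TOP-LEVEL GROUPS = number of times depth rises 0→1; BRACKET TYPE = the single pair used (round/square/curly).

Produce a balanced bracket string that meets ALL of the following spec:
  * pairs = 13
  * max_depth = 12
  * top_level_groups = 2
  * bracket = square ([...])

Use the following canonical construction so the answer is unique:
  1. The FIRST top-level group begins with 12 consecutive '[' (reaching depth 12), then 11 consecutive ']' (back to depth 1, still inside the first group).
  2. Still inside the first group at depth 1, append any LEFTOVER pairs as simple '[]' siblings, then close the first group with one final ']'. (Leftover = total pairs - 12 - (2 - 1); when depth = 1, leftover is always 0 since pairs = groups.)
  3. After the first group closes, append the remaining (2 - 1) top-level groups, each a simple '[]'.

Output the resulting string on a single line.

Answer: [[[[[[[[[[[[]]]]]]]]]]]][]

Derivation:
Spec: pairs=13 depth=12 groups=2
Leftover pairs = 13 - 12 - (2-1) = 0
First group: deep chain of depth 12 + 0 sibling pairs
Remaining 1 groups: simple '[]' each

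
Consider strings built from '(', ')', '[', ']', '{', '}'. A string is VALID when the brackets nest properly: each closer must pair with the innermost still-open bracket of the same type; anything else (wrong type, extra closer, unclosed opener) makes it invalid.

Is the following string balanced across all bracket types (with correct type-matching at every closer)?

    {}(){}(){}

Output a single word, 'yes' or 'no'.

pos 0: push '{'; stack = {
pos 1: '}' matches '{'; pop; stack = (empty)
pos 2: push '('; stack = (
pos 3: ')' matches '('; pop; stack = (empty)
pos 4: push '{'; stack = {
pos 5: '}' matches '{'; pop; stack = (empty)
pos 6: push '('; stack = (
pos 7: ')' matches '('; pop; stack = (empty)
pos 8: push '{'; stack = {
pos 9: '}' matches '{'; pop; stack = (empty)
end: stack empty → VALID
Verdict: properly nested → yes

Answer: yes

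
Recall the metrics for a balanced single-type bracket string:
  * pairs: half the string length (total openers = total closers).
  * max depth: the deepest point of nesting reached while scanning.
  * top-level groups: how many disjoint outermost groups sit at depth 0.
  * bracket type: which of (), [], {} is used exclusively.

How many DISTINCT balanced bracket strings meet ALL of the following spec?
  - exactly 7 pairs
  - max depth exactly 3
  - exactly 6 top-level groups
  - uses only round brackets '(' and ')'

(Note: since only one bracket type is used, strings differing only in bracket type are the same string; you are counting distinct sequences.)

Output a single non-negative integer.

Answer: 0

Derivation:
Spec: pairs=7 depth=3 groups=6
Count(depth <= 3) = 6
Count(depth <= 2) = 6
Count(depth == 3) = 6 - 6 = 0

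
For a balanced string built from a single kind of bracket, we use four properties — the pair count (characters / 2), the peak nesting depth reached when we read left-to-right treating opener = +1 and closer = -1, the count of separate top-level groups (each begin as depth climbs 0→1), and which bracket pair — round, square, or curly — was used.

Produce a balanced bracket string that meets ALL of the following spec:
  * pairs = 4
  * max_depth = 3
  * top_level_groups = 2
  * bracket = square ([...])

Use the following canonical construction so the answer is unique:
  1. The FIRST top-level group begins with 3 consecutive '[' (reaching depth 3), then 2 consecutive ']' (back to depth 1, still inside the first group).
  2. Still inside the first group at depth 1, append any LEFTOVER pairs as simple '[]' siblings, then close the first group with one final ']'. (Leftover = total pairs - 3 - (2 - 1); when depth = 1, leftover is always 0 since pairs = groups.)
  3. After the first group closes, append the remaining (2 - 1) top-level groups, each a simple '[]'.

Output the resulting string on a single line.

Answer: [[[]]][]

Derivation:
Spec: pairs=4 depth=3 groups=2
Leftover pairs = 4 - 3 - (2-1) = 0
First group: deep chain of depth 3 + 0 sibling pairs
Remaining 1 groups: simple '[]' each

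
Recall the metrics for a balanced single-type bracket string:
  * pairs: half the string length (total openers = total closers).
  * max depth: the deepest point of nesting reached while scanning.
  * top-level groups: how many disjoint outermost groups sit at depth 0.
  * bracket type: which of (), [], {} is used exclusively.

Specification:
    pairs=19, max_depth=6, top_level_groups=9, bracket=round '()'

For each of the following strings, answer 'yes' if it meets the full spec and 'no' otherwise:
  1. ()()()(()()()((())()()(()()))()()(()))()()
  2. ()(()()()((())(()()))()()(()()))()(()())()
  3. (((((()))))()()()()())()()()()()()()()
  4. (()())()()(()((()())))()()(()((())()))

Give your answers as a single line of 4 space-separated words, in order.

Answer: no no yes no

Derivation:
String 1 '()()()(()()()((())()()(()()))()()(()))()()': depth seq [1 0 1 0 1 0 1 2 1 2 1 2 1 2 3 4 3 2 3 2 3 2 3 4 3 4 3 2 1 2 1 2 1 2 3 2 1 0 1 0 1 0]
  -> pairs=21 depth=4 groups=6 -> no
String 2 '()(()()()((())(()()))()()(()()))()(()())()': depth seq [1 0 1 2 1 2 1 2 1 2 3 4 3 2 3 4 3 4 3 2 1 2 1 2 1 2 3 2 3 2 1 0 1 0 1 2 1 2 1 0 1 0]
  -> pairs=21 depth=4 groups=5 -> no
String 3 '(((((()))))()()()()())()()()()()()()()': depth seq [1 2 3 4 5 6 5 4 3 2 1 2 1 2 1 2 1 2 1 2 1 0 1 0 1 0 1 0 1 0 1 0 1 0 1 0 1 0]
  -> pairs=19 depth=6 groups=9 -> yes
String 4 '(()())()()(()((()())))()()(()((())()))': depth seq [1 2 1 2 1 0 1 0 1 0 1 2 1 2 3 4 3 4 3 2 1 0 1 0 1 0 1 2 1 2 3 4 3 2 3 2 1 0]
  -> pairs=19 depth=4 groups=7 -> no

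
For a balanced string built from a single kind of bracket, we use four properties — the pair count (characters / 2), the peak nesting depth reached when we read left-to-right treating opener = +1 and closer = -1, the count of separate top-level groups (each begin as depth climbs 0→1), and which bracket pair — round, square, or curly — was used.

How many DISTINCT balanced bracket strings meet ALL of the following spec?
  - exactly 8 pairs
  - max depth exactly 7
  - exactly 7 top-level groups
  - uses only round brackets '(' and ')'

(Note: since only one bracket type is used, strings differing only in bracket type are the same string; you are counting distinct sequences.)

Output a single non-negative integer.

Spec: pairs=8 depth=7 groups=7
Count(depth <= 7) = 7
Count(depth <= 6) = 7
Count(depth == 7) = 7 - 7 = 0

Answer: 0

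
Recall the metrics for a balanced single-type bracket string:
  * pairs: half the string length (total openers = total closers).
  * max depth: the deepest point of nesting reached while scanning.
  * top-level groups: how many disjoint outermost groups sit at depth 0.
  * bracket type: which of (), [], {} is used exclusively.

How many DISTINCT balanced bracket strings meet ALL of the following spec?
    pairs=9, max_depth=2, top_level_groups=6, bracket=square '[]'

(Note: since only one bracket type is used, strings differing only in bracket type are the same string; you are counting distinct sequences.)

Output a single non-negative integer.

Spec: pairs=9 depth=2 groups=6
Count(depth <= 2) = 56
Count(depth <= 1) = 0
Count(depth == 2) = 56 - 0 = 56

Answer: 56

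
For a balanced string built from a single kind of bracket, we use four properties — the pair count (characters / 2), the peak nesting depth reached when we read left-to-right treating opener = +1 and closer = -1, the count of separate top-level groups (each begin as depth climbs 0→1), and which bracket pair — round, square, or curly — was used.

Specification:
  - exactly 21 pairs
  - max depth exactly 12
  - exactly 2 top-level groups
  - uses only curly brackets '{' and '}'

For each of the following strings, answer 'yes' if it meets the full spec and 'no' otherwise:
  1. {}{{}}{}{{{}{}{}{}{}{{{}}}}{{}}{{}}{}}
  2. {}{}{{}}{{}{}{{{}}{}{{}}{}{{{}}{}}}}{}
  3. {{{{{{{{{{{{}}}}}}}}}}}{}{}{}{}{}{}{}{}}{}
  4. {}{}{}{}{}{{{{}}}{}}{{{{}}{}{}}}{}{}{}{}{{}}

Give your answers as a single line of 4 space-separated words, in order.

String 1 '{}{{}}{}{{{}{}{}{}{}{{{}}}}{{}}{{}}{}}': depth seq [1 0 1 2 1 0 1 0 1 2 3 2 3 2 3 2 3 2 3 2 3 4 5 4 3 2 1 2 3 2 1 2 3 2 1 2 1 0]
  -> pairs=19 depth=5 groups=4 -> no
String 2 '{}{}{{}}{{}{}{{{}}{}{{}}{}{{{}}{}}}}{}': depth seq [1 0 1 0 1 2 1 0 1 2 1 2 1 2 3 4 3 2 3 2 3 4 3 2 3 2 3 4 5 4 3 4 3 2 1 0 1 0]
  -> pairs=19 depth=5 groups=5 -> no
String 3 '{{{{{{{{{{{{}}}}}}}}}}}{}{}{}{}{}{}{}{}}{}': depth seq [1 2 3 4 5 6 7 8 9 10 11 12 11 10 9 8 7 6 5 4 3 2 1 2 1 2 1 2 1 2 1 2 1 2 1 2 1 2 1 0 1 0]
  -> pairs=21 depth=12 groups=2 -> yes
String 4 '{}{}{}{}{}{{{{}}}{}}{{{{}}{}{}}}{}{}{}{}{{}}': depth seq [1 0 1 0 1 0 1 0 1 0 1 2 3 4 3 2 1 2 1 0 1 2 3 4 3 2 3 2 3 2 1 0 1 0 1 0 1 0 1 0 1 2 1 0]
  -> pairs=22 depth=4 groups=12 -> no

Answer: no no yes no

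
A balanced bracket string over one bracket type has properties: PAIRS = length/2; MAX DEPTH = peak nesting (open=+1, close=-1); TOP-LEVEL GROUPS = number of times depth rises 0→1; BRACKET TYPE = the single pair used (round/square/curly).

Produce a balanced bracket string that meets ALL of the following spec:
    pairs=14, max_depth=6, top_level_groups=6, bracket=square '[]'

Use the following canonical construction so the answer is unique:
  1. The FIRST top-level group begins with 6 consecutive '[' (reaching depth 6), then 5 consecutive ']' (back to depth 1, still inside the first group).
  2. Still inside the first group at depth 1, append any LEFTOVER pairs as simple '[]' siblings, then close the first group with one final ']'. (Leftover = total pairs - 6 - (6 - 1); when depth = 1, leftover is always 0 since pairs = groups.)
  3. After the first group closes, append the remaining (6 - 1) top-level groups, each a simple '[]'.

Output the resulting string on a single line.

Answer: [[[[[[]]]]][][][]][][][][][]

Derivation:
Spec: pairs=14 depth=6 groups=6
Leftover pairs = 14 - 6 - (6-1) = 3
First group: deep chain of depth 6 + 3 sibling pairs
Remaining 5 groups: simple '[]' each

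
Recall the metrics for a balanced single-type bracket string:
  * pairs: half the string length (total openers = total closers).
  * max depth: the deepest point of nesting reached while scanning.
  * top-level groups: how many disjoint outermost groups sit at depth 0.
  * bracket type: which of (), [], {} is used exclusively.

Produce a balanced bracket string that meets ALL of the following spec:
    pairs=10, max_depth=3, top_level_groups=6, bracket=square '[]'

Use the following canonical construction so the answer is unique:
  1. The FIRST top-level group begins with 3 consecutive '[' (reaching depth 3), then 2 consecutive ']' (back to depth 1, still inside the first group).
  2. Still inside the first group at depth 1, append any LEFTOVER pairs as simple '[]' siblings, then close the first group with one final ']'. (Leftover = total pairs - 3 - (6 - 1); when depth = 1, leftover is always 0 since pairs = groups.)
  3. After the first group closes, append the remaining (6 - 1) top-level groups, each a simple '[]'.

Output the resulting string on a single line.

Answer: [[[]][][]][][][][][]

Derivation:
Spec: pairs=10 depth=3 groups=6
Leftover pairs = 10 - 3 - (6-1) = 2
First group: deep chain of depth 3 + 2 sibling pairs
Remaining 5 groups: simple '[]' each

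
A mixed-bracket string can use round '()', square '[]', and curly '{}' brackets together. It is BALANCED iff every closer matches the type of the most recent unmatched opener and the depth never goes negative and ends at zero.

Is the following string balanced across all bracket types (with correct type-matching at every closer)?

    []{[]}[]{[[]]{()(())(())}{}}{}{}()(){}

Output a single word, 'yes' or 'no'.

pos 0: push '['; stack = [
pos 1: ']' matches '['; pop; stack = (empty)
pos 2: push '{'; stack = {
pos 3: push '['; stack = {[
pos 4: ']' matches '['; pop; stack = {
pos 5: '}' matches '{'; pop; stack = (empty)
pos 6: push '['; stack = [
pos 7: ']' matches '['; pop; stack = (empty)
pos 8: push '{'; stack = {
pos 9: push '['; stack = {[
pos 10: push '['; stack = {[[
pos 11: ']' matches '['; pop; stack = {[
pos 12: ']' matches '['; pop; stack = {
pos 13: push '{'; stack = {{
pos 14: push '('; stack = {{(
pos 15: ')' matches '('; pop; stack = {{
pos 16: push '('; stack = {{(
pos 17: push '('; stack = {{((
pos 18: ')' matches '('; pop; stack = {{(
pos 19: ')' matches '('; pop; stack = {{
pos 20: push '('; stack = {{(
pos 21: push '('; stack = {{((
pos 22: ')' matches '('; pop; stack = {{(
pos 23: ')' matches '('; pop; stack = {{
pos 24: '}' matches '{'; pop; stack = {
pos 25: push '{'; stack = {{
pos 26: '}' matches '{'; pop; stack = {
pos 27: '}' matches '{'; pop; stack = (empty)
pos 28: push '{'; stack = {
pos 29: '}' matches '{'; pop; stack = (empty)
pos 30: push '{'; stack = {
pos 31: '}' matches '{'; pop; stack = (empty)
pos 32: push '('; stack = (
pos 33: ')' matches '('; pop; stack = (empty)
pos 34: push '('; stack = (
pos 35: ')' matches '('; pop; stack = (empty)
pos 36: push '{'; stack = {
pos 37: '}' matches '{'; pop; stack = (empty)
end: stack empty → VALID
Verdict: properly nested → yes

Answer: yes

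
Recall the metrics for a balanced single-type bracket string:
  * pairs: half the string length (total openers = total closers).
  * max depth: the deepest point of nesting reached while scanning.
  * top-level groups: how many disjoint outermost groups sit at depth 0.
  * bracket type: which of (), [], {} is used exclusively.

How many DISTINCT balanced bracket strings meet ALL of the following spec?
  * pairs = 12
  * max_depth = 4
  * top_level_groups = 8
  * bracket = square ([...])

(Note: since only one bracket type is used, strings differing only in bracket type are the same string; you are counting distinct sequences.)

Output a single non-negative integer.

Answer: 96

Derivation:
Spec: pairs=12 depth=4 groups=8
Count(depth <= 4) = 902
Count(depth <= 3) = 806
Count(depth == 4) = 902 - 806 = 96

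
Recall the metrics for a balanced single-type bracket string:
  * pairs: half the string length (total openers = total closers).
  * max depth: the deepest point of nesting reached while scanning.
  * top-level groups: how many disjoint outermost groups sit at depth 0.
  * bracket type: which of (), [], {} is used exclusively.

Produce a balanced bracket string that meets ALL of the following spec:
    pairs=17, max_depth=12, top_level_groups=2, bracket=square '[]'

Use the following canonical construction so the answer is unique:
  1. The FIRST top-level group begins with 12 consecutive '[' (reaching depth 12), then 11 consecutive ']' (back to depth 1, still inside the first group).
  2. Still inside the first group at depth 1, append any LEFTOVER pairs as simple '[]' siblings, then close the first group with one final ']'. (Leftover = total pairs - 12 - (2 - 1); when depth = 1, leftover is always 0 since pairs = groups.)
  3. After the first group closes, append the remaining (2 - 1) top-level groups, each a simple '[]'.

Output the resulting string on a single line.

Answer: [[[[[[[[[[[[]]]]]]]]]]][][][][]][]

Derivation:
Spec: pairs=17 depth=12 groups=2
Leftover pairs = 17 - 12 - (2-1) = 4
First group: deep chain of depth 12 + 4 sibling pairs
Remaining 1 groups: simple '[]' each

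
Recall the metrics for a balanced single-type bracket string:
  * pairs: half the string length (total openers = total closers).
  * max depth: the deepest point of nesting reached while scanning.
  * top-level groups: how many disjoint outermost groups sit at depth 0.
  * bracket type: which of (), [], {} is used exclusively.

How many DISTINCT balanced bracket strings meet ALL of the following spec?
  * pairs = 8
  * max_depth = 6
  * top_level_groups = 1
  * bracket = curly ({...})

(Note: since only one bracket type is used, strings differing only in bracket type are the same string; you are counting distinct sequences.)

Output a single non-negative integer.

Spec: pairs=8 depth=6 groups=1
Count(depth <= 6) = 417
Count(depth <= 5) = 365
Count(depth == 6) = 417 - 365 = 52

Answer: 52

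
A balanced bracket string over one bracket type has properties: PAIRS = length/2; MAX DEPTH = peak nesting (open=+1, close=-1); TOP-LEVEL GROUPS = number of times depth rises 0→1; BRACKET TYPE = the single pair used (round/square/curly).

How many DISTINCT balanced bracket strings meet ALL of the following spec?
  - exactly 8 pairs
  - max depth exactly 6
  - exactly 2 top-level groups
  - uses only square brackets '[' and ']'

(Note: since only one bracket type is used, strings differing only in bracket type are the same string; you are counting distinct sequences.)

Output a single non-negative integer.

Spec: pairs=8 depth=6 groups=2
Count(depth <= 6) = 427
Count(depth <= 5) = 407
Count(depth == 6) = 427 - 407 = 20

Answer: 20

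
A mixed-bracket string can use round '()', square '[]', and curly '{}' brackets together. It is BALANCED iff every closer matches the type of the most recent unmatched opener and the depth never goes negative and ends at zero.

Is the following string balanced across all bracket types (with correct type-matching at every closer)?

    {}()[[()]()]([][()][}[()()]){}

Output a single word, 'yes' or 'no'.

Answer: no

Derivation:
pos 0: push '{'; stack = {
pos 1: '}' matches '{'; pop; stack = (empty)
pos 2: push '('; stack = (
pos 3: ')' matches '('; pop; stack = (empty)
pos 4: push '['; stack = [
pos 5: push '['; stack = [[
pos 6: push '('; stack = [[(
pos 7: ')' matches '('; pop; stack = [[
pos 8: ']' matches '['; pop; stack = [
pos 9: push '('; stack = [(
pos 10: ')' matches '('; pop; stack = [
pos 11: ']' matches '['; pop; stack = (empty)
pos 12: push '('; stack = (
pos 13: push '['; stack = ([
pos 14: ']' matches '['; pop; stack = (
pos 15: push '['; stack = ([
pos 16: push '('; stack = ([(
pos 17: ')' matches '('; pop; stack = ([
pos 18: ']' matches '['; pop; stack = (
pos 19: push '['; stack = ([
pos 20: saw closer '}' but top of stack is '[' (expected ']') → INVALID
Verdict: type mismatch at position 20: '}' closes '[' → no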